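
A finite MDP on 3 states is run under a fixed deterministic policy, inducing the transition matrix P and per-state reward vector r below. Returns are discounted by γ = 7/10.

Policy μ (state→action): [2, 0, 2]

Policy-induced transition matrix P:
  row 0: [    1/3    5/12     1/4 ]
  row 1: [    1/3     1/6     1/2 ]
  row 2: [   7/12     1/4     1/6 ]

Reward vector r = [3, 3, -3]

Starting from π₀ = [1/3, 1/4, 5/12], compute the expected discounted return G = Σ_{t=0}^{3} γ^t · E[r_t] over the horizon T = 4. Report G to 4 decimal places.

G = 2.4388

t=0: π = [0.3333, 0.2500, 0.4167], E[r] = 0.5000, γ^t·E[r] = 0.500000, running G = 0.500000
t=1: π = [0.4375, 0.2847, 0.2778], E[r] = 1.3333, γ^t·E[r] = 0.933333, running G = 1.433333
t=2: π = [0.4028, 0.2992, 0.2980], E[r] = 1.2118, γ^t·E[r] = 0.593785, running G = 2.027118
t=3: π = [0.4078, 0.2922, 0.3000], E[r] = 1.2002, γ^t·E[r] = 0.411679, running G = 2.438797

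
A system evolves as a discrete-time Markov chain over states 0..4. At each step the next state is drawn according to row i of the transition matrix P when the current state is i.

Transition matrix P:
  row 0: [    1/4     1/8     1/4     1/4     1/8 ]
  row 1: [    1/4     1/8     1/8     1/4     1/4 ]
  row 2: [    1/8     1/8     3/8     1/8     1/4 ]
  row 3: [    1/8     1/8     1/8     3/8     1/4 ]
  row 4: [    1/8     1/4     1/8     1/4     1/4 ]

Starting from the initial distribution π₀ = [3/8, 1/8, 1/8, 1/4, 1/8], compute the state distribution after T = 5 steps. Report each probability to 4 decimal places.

t=0: π = [0.3750, 0.1250, 0.1250, 0.2500, 0.1250]
t=1: π = [0.1875, 0.1406, 0.2031, 0.2656, 0.2031]
t=2: π = [0.1660, 0.1504, 0.1992, 0.2578, 0.2266]
t=3: π = [0.1646, 0.1533, 0.1956, 0.2573, 0.2292]
t=4: π = [0.1647, 0.1537, 0.1945, 0.2577, 0.2294]
t=5: π = [0.1648, 0.1537, 0.1942, 0.2579, 0.2294]

π = [0.1648, 0.1537, 0.1942, 0.2579, 0.2294]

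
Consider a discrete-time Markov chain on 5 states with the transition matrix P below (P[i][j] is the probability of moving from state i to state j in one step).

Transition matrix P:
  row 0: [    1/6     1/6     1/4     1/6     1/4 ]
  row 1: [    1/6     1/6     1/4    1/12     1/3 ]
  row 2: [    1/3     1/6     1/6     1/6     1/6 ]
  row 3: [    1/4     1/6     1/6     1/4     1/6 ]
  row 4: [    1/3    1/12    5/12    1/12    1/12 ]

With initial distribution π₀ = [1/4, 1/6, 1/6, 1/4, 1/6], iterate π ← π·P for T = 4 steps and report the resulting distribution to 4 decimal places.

t=0: π = [0.2500, 0.1667, 0.1667, 0.2500, 0.1667]
t=1: π = [0.2431, 0.1528, 0.2431, 0.1597, 0.2014]
t=2: π = [0.2541, 0.1499, 0.2500, 0.1505, 0.1956]
t=3: π = [0.2535, 0.1504, 0.2492, 0.1504, 0.1965]
t=4: π = [0.2535, 0.1503, 0.2494, 0.1503, 0.1965]

π = [0.2535, 0.1503, 0.2494, 0.1503, 0.1965]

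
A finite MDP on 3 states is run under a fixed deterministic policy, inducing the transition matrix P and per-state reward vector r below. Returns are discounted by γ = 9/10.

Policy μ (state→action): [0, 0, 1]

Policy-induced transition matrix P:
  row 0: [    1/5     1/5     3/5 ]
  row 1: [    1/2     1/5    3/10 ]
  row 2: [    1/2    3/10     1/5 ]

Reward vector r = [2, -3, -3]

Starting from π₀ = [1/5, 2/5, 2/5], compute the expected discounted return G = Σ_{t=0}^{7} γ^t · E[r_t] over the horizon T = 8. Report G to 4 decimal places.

G = -6.8602

t=0: π = [0.2000, 0.4000, 0.4000], E[r] = -2.0000, γ^t·E[r] = -2.000000, running G = -2.000000
t=1: π = [0.4400, 0.2400, 0.3200], E[r] = -0.8000, γ^t·E[r] = -0.720000, running G = -2.720000
t=2: π = [0.3680, 0.2320, 0.4000], E[r] = -1.1600, γ^t·E[r] = -0.939600, running G = -3.659600
t=3: π = [0.3896, 0.2400, 0.3704], E[r] = -1.0520, γ^t·E[r] = -0.766908, running G = -4.426508
t=4: π = [0.3831, 0.2370, 0.3798], E[r] = -1.0844, γ^t·E[r] = -0.711475, running G = -5.137983
t=5: π = [0.3851, 0.2380, 0.3770], E[r] = -1.0747, γ^t·E[r] = -0.634588, running G = -5.772571
t=6: π = [0.3845, 0.2377, 0.3778], E[r] = -1.0776, γ^t·E[r] = -0.572679, running G = -6.345249
t=7: π = [0.3847, 0.2378, 0.3776], E[r] = -1.0767, γ^t·E[r] = -0.514992, running G = -6.860242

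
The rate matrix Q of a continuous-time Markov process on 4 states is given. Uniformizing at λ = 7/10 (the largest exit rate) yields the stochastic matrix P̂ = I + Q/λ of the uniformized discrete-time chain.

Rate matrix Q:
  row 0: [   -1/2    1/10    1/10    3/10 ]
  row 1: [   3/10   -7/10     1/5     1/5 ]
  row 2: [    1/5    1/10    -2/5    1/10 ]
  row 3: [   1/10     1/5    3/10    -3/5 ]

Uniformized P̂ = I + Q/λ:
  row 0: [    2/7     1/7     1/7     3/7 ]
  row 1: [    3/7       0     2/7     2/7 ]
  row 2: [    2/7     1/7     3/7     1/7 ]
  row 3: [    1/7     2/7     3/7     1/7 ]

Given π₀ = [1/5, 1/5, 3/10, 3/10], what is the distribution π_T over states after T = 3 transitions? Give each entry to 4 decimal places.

π = [0.2729, 0.1557, 0.3280, 0.2434]

t=0: π = [0.2000, 0.2000, 0.3000, 0.3000]
t=1: π = [0.2714, 0.1571, 0.3429, 0.2286]
t=2: π = [0.2755, 0.1531, 0.3286, 0.2429]
t=3: π = [0.2729, 0.1557, 0.3280, 0.2434]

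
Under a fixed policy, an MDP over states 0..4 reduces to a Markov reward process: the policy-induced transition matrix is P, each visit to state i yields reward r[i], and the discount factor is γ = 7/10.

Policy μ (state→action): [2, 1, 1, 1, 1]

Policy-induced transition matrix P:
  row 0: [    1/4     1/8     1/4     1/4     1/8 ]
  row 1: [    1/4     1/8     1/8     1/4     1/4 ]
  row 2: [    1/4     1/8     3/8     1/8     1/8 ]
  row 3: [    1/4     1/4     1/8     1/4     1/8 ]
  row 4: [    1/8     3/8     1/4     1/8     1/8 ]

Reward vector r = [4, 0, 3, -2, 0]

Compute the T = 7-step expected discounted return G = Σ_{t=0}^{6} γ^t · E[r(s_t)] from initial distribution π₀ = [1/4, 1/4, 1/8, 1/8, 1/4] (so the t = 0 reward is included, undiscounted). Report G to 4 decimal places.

G = 3.5483

t=0: π = [0.2500, 0.2500, 0.1250, 0.1250, 0.2500], E[r] = 1.1250, γ^t·E[r] = 1.125000, running G = 1.125000
t=1: π = [0.2188, 0.2031, 0.2188, 0.2031, 0.1563], E[r] = 1.1250, γ^t·E[r] = 0.787500, running G = 1.912500
t=2: π = [0.2305, 0.1895, 0.2266, 0.2031, 0.1504], E[r] = 1.1953, γ^t·E[r] = 0.585703, running G = 2.498203
t=3: π = [0.2312, 0.1880, 0.2292, 0.2029, 0.1487], E[r] = 1.2068, γ^t·E[r] = 0.413928, running G = 2.912131
t=4: π = [0.2314, 0.1875, 0.2298, 0.2028, 0.1485], E[r] = 1.2095, γ^t·E[r] = 0.290409, running G = 3.202540
t=5: π = [0.2314, 0.1875, 0.2299, 0.2027, 0.1484], E[r] = 1.2101, γ^t·E[r] = 0.203388, running G = 3.405928
t=6: π = [0.2314, 0.1874, 0.2300, 0.2027, 0.1484], E[r] = 1.2103, γ^t·E[r] = 0.142389, running G = 3.548317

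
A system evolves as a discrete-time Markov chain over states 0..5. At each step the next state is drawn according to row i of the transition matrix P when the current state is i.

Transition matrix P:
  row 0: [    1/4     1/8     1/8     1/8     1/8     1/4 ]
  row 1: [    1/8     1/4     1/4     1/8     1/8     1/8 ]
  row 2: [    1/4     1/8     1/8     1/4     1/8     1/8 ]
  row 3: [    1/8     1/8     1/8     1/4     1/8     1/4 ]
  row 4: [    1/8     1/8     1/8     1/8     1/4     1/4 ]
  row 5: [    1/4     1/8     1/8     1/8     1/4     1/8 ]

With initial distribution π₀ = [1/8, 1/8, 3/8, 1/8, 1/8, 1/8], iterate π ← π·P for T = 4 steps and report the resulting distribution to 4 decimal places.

t=0: π = [0.1250, 0.1250, 0.3750, 0.1250, 0.1250, 0.1250]
t=1: π = [0.2031, 0.1406, 0.1406, 0.1875, 0.1563, 0.1719]
t=2: π = [0.1895, 0.1426, 0.1426, 0.1660, 0.1660, 0.1934]
t=3: π = [0.1907, 0.1428, 0.1428, 0.1636, 0.1699, 0.1902]
t=4: π = [0.1905, 0.1429, 0.1429, 0.1633, 0.1700, 0.1905]

π = [0.1905, 0.1429, 0.1429, 0.1633, 0.1700, 0.1905]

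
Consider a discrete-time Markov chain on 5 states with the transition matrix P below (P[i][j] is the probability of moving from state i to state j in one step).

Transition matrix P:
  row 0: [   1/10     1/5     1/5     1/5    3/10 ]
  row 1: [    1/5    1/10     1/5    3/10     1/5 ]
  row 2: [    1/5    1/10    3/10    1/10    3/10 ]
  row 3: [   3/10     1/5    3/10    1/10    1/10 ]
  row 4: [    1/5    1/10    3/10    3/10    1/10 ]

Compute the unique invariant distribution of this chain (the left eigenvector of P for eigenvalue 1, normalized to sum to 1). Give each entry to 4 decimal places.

π = [0.1990, 0.1388, 0.2662, 0.1890, 0.2069]

Balance equations π_j = Σ_i π_i·P[i][j]:
  π_0 = 1/10·π_0 + 1/5·π_1 + 1/5·π_2 + 3/10·π_3 + 1/5·π_4
  π_1 = 1/5·π_0 + 1/10·π_1 + 1/10·π_2 + 1/5·π_3 + 1/10·π_4
  π_2 = 1/5·π_0 + 1/5·π_1 + 3/10·π_2 + 3/10·π_3 + 3/10·π_4
  π_3 = 1/5·π_0 + 3/10·π_1 + 1/10·π_2 + 1/10·π_3 + 3/10·π_4
  normalize: π_0 + π_1 + π_2 + π_3 + π_4 = 1
Solving the linear system gives exactly π = [1319/6628, 230/1657, 3529/13256, 1253/6628, 2743/13256].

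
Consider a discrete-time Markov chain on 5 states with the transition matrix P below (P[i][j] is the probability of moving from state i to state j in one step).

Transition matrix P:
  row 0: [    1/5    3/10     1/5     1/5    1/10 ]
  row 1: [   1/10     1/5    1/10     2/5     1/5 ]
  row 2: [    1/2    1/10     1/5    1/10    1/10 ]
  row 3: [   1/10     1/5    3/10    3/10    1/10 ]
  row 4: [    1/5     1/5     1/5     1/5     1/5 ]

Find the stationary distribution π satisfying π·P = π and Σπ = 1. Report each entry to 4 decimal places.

Balance equations π_j = Σ_i π_i·P[i][j]:
  π_0 = 1/5·π_0 + 1/10·π_1 + 1/2·π_2 + 1/10·π_3 + 1/5·π_4
  π_1 = 3/10·π_0 + 1/5·π_1 + 1/10·π_2 + 1/5·π_3 + 1/5·π_4
  π_2 = 1/5·π_0 + 1/10·π_1 + 1/5·π_2 + 3/10·π_3 + 1/5·π_4
  π_3 = 1/5·π_0 + 2/5·π_1 + 1/10·π_2 + 3/10·π_3 + 1/5·π_4
  normalize: π_0 + π_1 + π_2 + π_3 + π_4 = 1
Solving the linear system gives exactly π = [1986/9163, 1844/9163, 1872/9163, 2238/9163, 1223/9163].

π = [0.2167, 0.2012, 0.2043, 0.2442, 0.1335]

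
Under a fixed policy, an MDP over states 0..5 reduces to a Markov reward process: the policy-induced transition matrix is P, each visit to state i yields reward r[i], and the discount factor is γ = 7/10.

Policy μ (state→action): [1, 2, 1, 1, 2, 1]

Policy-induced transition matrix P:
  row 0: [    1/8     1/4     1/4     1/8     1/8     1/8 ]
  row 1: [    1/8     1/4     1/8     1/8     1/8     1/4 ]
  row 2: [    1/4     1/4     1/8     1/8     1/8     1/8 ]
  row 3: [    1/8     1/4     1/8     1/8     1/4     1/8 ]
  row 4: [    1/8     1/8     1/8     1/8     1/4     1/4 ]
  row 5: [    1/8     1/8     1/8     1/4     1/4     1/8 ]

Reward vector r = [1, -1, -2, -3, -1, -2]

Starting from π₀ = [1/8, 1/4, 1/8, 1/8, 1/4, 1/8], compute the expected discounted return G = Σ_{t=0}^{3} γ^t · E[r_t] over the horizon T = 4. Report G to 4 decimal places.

t=0: π = [0.1250, 0.2500, 0.1250, 0.1250, 0.2500, 0.1250], E[r] = -1.2500, γ^t·E[r] = -1.250000, running G = -1.250000
t=1: π = [0.1406, 0.2031, 0.1406, 0.1406, 0.1875, 0.1875], E[r] = -1.3281, γ^t·E[r] = -0.929688, running G = -2.179688
t=2: π = [0.1426, 0.2031, 0.1426, 0.1484, 0.1895, 0.1738], E[r] = -1.3281, γ^t·E[r] = -0.650781, running G = -2.830469
t=3: π = [0.1428, 0.2046, 0.1428, 0.1467, 0.1890, 0.1741], E[r] = -1.3247, γ^t·E[r] = -0.454375, running G = -3.284843

G = -3.2848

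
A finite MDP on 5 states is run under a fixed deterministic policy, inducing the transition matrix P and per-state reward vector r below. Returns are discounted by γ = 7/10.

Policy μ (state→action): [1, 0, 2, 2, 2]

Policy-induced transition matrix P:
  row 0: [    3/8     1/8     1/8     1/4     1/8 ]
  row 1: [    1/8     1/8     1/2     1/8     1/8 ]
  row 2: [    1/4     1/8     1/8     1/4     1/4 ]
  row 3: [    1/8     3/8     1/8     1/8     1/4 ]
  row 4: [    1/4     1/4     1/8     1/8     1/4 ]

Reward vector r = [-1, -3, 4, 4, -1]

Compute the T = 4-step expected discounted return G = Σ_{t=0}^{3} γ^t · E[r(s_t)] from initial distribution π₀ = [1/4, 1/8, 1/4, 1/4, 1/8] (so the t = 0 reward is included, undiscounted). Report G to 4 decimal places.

G = 1.9362

t=0: π = [0.2500, 0.1250, 0.2500, 0.2500, 0.1250], E[r] = 1.2500, γ^t·E[r] = 1.250000, running G = 1.250000
t=1: π = [0.2344, 0.2031, 0.1719, 0.1875, 0.2031], E[r] = 0.3906, γ^t·E[r] = 0.273438, running G = 1.523438
t=2: π = [0.2305, 0.1973, 0.2012, 0.1758, 0.1953], E[r] = 0.4902, γ^t·E[r] = 0.240215, running G = 1.763652
t=3: π = [0.2322, 0.1934, 0.1990, 0.1790, 0.1965], E[r] = 0.5029, γ^t·E[r] = 0.172505, running G = 1.936157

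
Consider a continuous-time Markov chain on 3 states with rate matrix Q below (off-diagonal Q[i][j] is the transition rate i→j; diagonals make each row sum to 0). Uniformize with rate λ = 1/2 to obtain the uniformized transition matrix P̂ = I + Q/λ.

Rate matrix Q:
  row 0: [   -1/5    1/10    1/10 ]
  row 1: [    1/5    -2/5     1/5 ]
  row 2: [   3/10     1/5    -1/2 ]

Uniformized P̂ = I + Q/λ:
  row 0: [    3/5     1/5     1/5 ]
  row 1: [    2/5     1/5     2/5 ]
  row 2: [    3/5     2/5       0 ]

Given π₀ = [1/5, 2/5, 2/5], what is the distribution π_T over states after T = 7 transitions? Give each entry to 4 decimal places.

π = [0.5517, 0.2414, 0.2069]

t=0: π = [0.2000, 0.4000, 0.4000]
t=1: π = [0.5200, 0.2800, 0.2000]
t=2: π = [0.5440, 0.2400, 0.2160]
t=3: π = [0.5520, 0.2432, 0.2048]
t=4: π = [0.5514, 0.2410, 0.2077]
t=5: π = [0.5518, 0.2415, 0.2067]
t=6: π = [0.5517, 0.2413, 0.2070]
t=7: π = [0.5517, 0.2414, 0.2069]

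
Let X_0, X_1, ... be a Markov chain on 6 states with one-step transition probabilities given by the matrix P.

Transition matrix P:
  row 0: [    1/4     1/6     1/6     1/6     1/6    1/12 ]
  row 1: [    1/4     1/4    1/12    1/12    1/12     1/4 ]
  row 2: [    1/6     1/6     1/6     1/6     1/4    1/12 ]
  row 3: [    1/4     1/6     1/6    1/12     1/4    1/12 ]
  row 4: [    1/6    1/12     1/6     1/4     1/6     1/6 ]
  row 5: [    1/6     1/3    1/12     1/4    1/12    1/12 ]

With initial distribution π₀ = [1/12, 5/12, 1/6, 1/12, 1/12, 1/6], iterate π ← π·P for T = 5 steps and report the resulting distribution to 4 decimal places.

t=0: π = [0.0833, 0.4167, 0.1667, 0.0833, 0.0833, 0.1667]
t=1: π = [0.2153, 0.2222, 0.1181, 0.1458, 0.1389, 0.1597]
t=2: π = [0.2153, 0.2002, 0.1348, 0.1609, 0.1568, 0.1319]
t=3: π = [0.2147, 0.1923, 0.1390, 0.1606, 0.1636, 0.1298]
t=4: π = [0.2140, 0.1907, 0.1398, 0.1617, 0.1648, 0.1290]
t=5: π = [0.2139, 0.1903, 0.1400, 0.1618, 0.1652, 0.1288]

π = [0.2139, 0.1903, 0.1400, 0.1618, 0.1652, 0.1288]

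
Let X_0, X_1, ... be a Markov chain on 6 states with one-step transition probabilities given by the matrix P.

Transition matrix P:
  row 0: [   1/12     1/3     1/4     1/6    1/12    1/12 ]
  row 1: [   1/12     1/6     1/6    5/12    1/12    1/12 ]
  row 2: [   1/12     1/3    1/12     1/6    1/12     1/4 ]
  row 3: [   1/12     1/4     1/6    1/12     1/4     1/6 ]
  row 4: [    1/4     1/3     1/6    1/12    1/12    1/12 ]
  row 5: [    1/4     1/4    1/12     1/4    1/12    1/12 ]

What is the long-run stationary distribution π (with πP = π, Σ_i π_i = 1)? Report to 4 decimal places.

Balance equations π_j = Σ_i π_i·P[i][j]:
  π_0 = 1/12·π_0 + 1/12·π_1 + 1/12·π_2 + 1/12·π_3 + 1/4·π_4 + 1/4·π_5
  π_1 = 1/3·π_0 + 1/6·π_1 + 1/3·π_2 + 1/4·π_3 + 1/3·π_4 + 1/4·π_5
  π_2 = 1/4·π_0 + 1/6·π_1 + 1/12·π_2 + 1/6·π_3 + 1/6·π_4 + 1/12·π_5
  π_3 = 1/6·π_0 + 5/12·π_1 + 1/6·π_2 + 1/12·π_3 + 1/12·π_4 + 1/4·π_5
  π_4 = 1/12·π_0 + 1/12·π_1 + 1/12·π_2 + 1/4·π_3 + 1/12·π_4 + 1/12·π_5
  normalize: π_0 + π_1 + π_2 + π_3 + π_4 + π_5 = 1
Solving the linear system gives exactly π = [3417/27484, 3591/13742, 4223/27484, 2951/13742, 1637/13742, 1743/13742].

π = [0.1243, 0.2613, 0.1537, 0.2147, 0.1191, 0.1268]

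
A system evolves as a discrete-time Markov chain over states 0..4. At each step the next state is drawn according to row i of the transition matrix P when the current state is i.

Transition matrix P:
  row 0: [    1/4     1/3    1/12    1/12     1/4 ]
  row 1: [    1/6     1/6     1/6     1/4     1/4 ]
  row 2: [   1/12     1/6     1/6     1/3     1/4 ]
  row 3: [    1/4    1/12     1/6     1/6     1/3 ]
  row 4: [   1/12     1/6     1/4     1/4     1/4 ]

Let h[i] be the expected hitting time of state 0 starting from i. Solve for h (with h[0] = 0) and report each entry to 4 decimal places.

First-step conditioning: h[0] = 0; for i ≠ 0, h[i] = 1 + Σ_k P[i][k]·h[k].
  h[1] = 1 + 1/6·h[1] + 1/6·h[2] + 1/4·h[3] + 1/4·h[4]
  h[2] = 1 + 1/6·h[1] + 1/6·h[2] + 1/3·h[3] + 1/4·h[4]
  h[3] = 1 + 1/12·h[1] + 1/6·h[2] + 1/6·h[3] + 1/3·h[4]
  h[4] = 1 + 1/6·h[1] + 1/4·h[2] + 1/4·h[3] + 1/4·h[4]
Solving the 4×4 linear system over states ≠ 0 gives exactly h = [0, 22452/3341, 24192/3341, 20880/3341, 24468/3341] (h[0] = 0 is the target).

h = [0.0000, 6.7201, 7.2409, 6.2496, 7.3236]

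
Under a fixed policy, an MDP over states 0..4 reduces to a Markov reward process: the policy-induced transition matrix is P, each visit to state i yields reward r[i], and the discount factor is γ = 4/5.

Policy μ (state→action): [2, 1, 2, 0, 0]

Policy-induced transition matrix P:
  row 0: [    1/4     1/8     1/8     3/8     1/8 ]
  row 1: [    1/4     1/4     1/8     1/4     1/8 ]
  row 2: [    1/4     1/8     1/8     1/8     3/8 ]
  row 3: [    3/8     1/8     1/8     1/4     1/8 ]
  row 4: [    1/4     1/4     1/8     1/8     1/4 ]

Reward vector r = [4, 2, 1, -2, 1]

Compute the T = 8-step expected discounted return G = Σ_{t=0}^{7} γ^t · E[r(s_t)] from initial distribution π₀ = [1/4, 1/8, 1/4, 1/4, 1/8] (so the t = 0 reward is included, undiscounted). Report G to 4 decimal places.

G = 5.1645

t=0: π = [0.2500, 0.1250, 0.2500, 0.2500, 0.1250], E[r] = 1.1250, γ^t·E[r] = 1.125000, running G = 1.125000
t=1: π = [0.2813, 0.1563, 0.1250, 0.2344, 0.2031], E[r] = 1.2969, γ^t·E[r] = 1.037500, running G = 2.162500
t=2: π = [0.2793, 0.1699, 0.1250, 0.2441, 0.1816], E[r] = 1.2754, γ^t·E[r] = 0.816250, running G = 2.978750
t=3: π = [0.2805, 0.1689, 0.1250, 0.2466, 0.1790], E[r] = 1.2708, γ^t·E[r] = 0.650625, running G = 3.629375
t=4: π = [0.2808, 0.1685, 0.1250, 0.2471, 0.1786], E[r] = 1.2697, γ^t·E[r] = 0.520088, running G = 4.149463
t=5: π = [0.2809, 0.1684, 0.1250, 0.2472, 0.1786], E[r] = 1.2696, γ^t·E[r] = 0.416019, running G = 4.565481
t=6: π = [0.2809, 0.1684, 0.1250, 0.2472, 0.1786], E[r] = 1.2696, γ^t·E[r] = 0.332808, running G = 4.898289
t=7: π = [0.2809, 0.1684, 0.1250, 0.2472, 0.1786], E[r] = 1.2696, γ^t·E[r] = 0.266246, running G = 5.164535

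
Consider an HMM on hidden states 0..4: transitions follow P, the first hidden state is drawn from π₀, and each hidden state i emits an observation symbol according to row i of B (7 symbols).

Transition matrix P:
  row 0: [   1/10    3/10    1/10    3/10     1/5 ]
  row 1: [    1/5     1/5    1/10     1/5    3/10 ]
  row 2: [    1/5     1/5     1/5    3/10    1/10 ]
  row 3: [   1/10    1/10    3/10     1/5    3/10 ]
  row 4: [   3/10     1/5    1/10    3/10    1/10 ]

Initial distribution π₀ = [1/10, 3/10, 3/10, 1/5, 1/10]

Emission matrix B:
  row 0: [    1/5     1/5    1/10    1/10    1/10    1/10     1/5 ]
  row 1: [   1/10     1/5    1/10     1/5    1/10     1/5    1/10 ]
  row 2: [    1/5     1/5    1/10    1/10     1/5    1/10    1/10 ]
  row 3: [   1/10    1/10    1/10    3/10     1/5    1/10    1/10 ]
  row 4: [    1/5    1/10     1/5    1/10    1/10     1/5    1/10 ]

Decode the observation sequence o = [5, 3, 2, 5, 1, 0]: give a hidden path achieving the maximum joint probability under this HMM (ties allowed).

t=0: δ = [1.000e-02, 6.000e-02, 3.000e-02, 2.000e-02, 2.000e-02]  (obs o_0=5)
t=1: δ = [1.200e-03, 2.400e-03, 6.000e-04, 3.600e-03, 1.800e-03]  ψ = [1, 1, 1, 1, 1]  (obs o_1=3)
t=2: δ = [5.400e-05, 4.800e-05, 1.080e-04, 7.200e-05, 2.160e-04]  ψ = [4, 1, 3, 3, 3]  (obs o_2=2)
t=3: δ = [6.480e-06, 8.640e-06, 2.160e-06, 6.480e-06, 4.320e-06]  ψ = [4, 4, 2, 4, 3]  (obs o_3=5)
t=4: δ = [3.456e-07, 3.888e-07, 3.888e-07, 1.944e-07, 2.592e-07]  ψ = [1, 0, 3, 0, 1]  (obs o_4=1)
t=5: δ = [1.555e-08, 1.037e-08, 1.555e-08, 1.166e-08, 2.333e-08]  ψ = [1, 0, 2, 2, 1]  (obs o_5=0)
backtrack: best end state = 4; path = [1, 3, 4, 0, 1, 4]

path = [1, 3, 4, 0, 1, 4]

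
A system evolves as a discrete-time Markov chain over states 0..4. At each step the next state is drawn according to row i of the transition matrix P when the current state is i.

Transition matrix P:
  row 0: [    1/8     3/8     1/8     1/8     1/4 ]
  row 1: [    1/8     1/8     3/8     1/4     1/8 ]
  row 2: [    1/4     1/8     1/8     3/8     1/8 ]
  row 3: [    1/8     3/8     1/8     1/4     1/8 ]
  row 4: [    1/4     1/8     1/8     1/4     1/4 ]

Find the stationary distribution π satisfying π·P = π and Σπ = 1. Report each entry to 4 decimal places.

Balance equations π_j = Σ_i π_i·P[i][j]:
  π_0 = 1/8·π_0 + 1/8·π_1 + 1/4·π_2 + 1/8·π_3 + 1/4·π_4
  π_1 = 3/8·π_0 + 1/8·π_1 + 1/8·π_2 + 3/8·π_3 + 1/8·π_4
  π_2 = 1/8·π_0 + 3/8·π_1 + 1/8·π_2 + 1/8·π_3 + 1/8·π_4
  π_3 = 1/8·π_0 + 1/4·π_1 + 3/8·π_2 + 1/4·π_3 + 1/4·π_4
  normalize: π_0 + π_1 + π_2 + π_3 + π_4 = 1
Solving the linear system gives exactly π = [195/1156, 133/578, 211/1156, 291/1156, 193/1156].

π = [0.1687, 0.2301, 0.1825, 0.2517, 0.1670]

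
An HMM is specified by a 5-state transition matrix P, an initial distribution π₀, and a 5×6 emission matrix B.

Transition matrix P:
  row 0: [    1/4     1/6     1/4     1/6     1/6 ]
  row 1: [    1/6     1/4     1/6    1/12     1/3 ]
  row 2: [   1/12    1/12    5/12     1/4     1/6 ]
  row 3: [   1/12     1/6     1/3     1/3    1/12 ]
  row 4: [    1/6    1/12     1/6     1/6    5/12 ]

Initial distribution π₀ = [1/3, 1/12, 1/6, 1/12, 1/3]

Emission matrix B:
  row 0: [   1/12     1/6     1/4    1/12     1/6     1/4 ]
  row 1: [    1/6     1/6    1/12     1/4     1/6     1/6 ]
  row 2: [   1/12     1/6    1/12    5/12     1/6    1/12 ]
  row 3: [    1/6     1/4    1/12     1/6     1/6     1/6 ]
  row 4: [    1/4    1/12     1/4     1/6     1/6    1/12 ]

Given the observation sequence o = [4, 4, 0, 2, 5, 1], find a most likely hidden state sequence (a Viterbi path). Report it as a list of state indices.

path = [4, 4, 4, 4, 3, 3]

t=0: δ = [5.556e-02, 1.389e-02, 2.778e-02, 1.389e-02, 5.556e-02]  (obs o_0=4)
t=1: δ = [2.315e-03, 1.543e-03, 2.315e-03, 1.543e-03, 3.858e-03]  ψ = [0, 0, 0, 0, 4]  (obs o_1=4)
t=2: δ = [5.358e-05, 6.430e-05, 8.038e-05, 1.072e-04, 4.019e-04]  ψ = [4, 0, 2, 4, 4]  (obs o_2=0)
t=3: δ = [1.674e-05, 2.791e-06, 5.582e-06, 5.582e-06, 4.186e-05]  ψ = [4, 4, 4, 4, 4]  (obs o_3=2)
t=4: δ = [1.744e-06, 5.814e-07, 5.814e-07, 1.163e-06, 1.454e-06]  ψ = [4, 4, 4, 4, 4]  (obs o_4=5)
t=5: δ = [7.268e-08, 4.845e-08, 7.268e-08, 9.690e-08, 5.047e-08]  ψ = [0, 0, 0, 3, 4]  (obs o_5=1)
backtrack: best end state = 3; path = [4, 4, 4, 4, 3, 3]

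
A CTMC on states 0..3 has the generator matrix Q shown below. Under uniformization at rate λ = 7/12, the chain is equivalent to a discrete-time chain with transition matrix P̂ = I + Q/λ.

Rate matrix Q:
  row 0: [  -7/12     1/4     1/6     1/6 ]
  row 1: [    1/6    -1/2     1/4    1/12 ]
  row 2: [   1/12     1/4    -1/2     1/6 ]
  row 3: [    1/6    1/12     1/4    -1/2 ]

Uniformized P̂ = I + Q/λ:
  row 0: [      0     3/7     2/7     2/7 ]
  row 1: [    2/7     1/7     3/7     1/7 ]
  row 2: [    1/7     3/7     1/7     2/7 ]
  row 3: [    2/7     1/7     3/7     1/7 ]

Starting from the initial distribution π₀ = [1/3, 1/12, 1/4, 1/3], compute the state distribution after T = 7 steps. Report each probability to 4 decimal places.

π = [0.1874, 0.2859, 0.3124, 0.2144]

t=0: π = [0.3333, 0.0833, 0.2500, 0.3333]
t=1: π = [0.1548, 0.3095, 0.3095, 0.2262]
t=2: π = [0.1973, 0.2755, 0.3180, 0.2092]
t=3: π = [0.1839, 0.2901, 0.3095, 0.2165]
t=4: π = [0.1889, 0.2838, 0.3139, 0.2133]
t=5: π = [0.1869, 0.2865, 0.3119, 0.2147]
t=6: π = [0.1878, 0.2854, 0.3128, 0.2141]
t=7: π = [0.1874, 0.2859, 0.3124, 0.2144]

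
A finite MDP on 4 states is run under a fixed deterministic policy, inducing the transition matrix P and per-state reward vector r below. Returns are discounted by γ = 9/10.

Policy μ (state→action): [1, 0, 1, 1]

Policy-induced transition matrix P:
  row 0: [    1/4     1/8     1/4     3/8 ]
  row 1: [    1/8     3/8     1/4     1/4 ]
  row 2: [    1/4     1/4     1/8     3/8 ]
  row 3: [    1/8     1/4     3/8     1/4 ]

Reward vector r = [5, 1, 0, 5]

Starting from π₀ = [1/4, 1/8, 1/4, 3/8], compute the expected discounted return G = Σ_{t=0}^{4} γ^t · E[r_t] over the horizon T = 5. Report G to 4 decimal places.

t=0: π = [0.2500, 0.1250, 0.2500, 0.3750], E[r] = 3.2500, γ^t·E[r] = 3.250000, running G = 3.250000
t=1: π = [0.1875, 0.2344, 0.2656, 0.3125], E[r] = 2.7344, γ^t·E[r] = 2.460938, running G = 5.710938
t=2: π = [0.1816, 0.2559, 0.2559, 0.3066], E[r] = 2.6973, γ^t·E[r] = 2.184785, running G = 7.895723
t=3: π = [0.1797, 0.2593, 0.2563, 0.3047], E[r] = 2.6812, γ^t·E[r] = 1.954560, running G = 9.850283
t=4: π = [0.1795, 0.2599, 0.2560, 0.3045], E[r] = 2.6800, γ^t·E[r] = 1.758343, running G = 11.608626

G = 11.6086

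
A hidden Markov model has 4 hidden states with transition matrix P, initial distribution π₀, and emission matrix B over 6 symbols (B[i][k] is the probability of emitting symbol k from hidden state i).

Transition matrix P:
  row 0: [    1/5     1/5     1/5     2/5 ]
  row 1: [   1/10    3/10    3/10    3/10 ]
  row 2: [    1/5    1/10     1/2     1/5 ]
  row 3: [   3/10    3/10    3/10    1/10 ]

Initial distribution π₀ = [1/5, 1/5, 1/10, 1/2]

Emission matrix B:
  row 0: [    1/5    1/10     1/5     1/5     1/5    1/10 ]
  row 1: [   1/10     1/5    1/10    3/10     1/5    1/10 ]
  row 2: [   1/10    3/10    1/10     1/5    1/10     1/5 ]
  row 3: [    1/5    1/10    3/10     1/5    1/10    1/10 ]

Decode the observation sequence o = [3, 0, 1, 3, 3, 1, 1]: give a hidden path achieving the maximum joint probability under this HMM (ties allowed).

path = [3, 2, 2, 2, 2, 2, 2]

t=0: δ = [4.000e-02, 6.000e-02, 2.000e-02, 1.000e-01]  (obs o_0=3)
t=1: δ = [6.000e-03, 3.000e-03, 3.000e-03, 3.600e-03]  ψ = [3, 3, 3, 1]  (obs o_1=0)
t=2: δ = [1.200e-04, 2.400e-04, 4.500e-04, 2.400e-04]  ψ = [0, 0, 2, 0]  (obs o_2=1)
t=3: δ = [1.800e-05, 2.160e-05, 4.500e-05, 1.800e-05]  ψ = [2, 1, 2, 2]  (obs o_3=3)
t=4: δ = [1.800e-06, 1.944e-06, 4.500e-06, 1.800e-06]  ψ = [2, 1, 2, 2]  (obs o_4=3)
t=5: δ = [9.000e-08, 1.166e-07, 6.750e-07, 9.000e-08]  ψ = [2, 1, 2, 2]  (obs o_5=1)
t=6: δ = [1.350e-08, 1.350e-08, 1.012e-07, 1.350e-08]  ψ = [2, 2, 2, 2]  (obs o_6=1)
backtrack: best end state = 2; path = [3, 2, 2, 2, 2, 2, 2]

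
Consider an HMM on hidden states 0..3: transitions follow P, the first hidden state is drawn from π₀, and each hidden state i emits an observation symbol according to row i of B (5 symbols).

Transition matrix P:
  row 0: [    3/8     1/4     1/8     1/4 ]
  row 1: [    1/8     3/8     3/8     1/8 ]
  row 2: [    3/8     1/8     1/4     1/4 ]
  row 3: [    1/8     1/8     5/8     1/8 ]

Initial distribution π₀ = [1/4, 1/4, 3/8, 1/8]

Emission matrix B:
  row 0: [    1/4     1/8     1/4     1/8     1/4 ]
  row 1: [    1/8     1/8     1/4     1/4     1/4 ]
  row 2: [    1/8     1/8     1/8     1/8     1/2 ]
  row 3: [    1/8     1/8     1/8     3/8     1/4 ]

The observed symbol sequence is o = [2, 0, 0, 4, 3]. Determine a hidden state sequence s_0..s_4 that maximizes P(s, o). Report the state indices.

t=0: δ = [6.250e-02, 6.250e-02, 4.688e-02, 1.562e-02]  (obs o_0=2)
t=1: δ = [5.859e-03, 2.930e-03, 2.930e-03, 1.953e-03]  ψ = [0, 1, 1, 0]  (obs o_1=0)
t=2: δ = [5.493e-04, 1.831e-04, 1.526e-04, 1.831e-04]  ψ = [0, 0, 3, 0]  (obs o_2=0)
t=3: δ = [5.150e-05, 3.433e-05, 5.722e-05, 3.433e-05]  ψ = [0, 0, 3, 0]  (obs o_3=4)
t=4: δ = [2.682e-06, 3.219e-06, 2.682e-06, 5.364e-06]  ψ = [2, 0, 3, 2]  (obs o_4=3)
backtrack: best end state = 3; path = [0, 0, 3, 2, 3]

path = [0, 0, 3, 2, 3]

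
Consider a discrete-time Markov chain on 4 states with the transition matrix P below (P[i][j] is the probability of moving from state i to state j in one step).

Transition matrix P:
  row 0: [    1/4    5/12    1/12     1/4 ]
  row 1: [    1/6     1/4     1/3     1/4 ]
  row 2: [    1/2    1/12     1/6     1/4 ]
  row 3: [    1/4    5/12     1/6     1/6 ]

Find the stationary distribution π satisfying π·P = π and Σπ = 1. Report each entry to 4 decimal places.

π = [0.2734, 0.3017, 0.1942, 0.2308]

Balance equations π_j = Σ_i π_i·P[i][j]:
  π_0 = 1/4·π_0 + 1/6·π_1 + 1/2·π_2 + 1/4·π_3
  π_1 = 5/12·π_0 + 1/4·π_1 + 1/12·π_2 + 5/12·π_3
  π_2 = 1/12·π_0 + 1/3·π_1 + 1/6·π_2 + 1/6·π_3
  normalize: π_0 + π_1 + π_2 + π_3 = 1
Solving the linear system gives exactly π = [295/1079, 651/2158, 419/2158, 3/13].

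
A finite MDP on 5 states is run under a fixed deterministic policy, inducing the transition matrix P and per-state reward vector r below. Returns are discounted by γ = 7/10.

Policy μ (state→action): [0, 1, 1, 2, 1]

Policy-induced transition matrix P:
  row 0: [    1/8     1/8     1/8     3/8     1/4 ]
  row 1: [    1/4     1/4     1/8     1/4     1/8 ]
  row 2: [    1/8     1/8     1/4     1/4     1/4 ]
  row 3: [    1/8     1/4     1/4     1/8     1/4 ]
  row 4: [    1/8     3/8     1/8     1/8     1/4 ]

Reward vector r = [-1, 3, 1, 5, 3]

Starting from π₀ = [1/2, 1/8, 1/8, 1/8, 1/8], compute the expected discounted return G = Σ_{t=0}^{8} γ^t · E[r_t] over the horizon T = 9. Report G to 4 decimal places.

G = 6.5690

t=0: π = [0.5000, 0.1250, 0.1250, 0.1250, 0.1250], E[r] = 1.0000, γ^t·E[r] = 1.000000, running G = 1.000000
t=1: π = [0.1406, 0.1875, 0.1563, 0.2813, 0.2344], E[r] = 2.6875, γ^t·E[r] = 1.881250, running G = 2.881250
t=2: π = [0.1484, 0.2422, 0.1797, 0.2031, 0.2266], E[r] = 2.4531, γ^t·E[r] = 1.202031, running G = 4.083281
t=3: π = [0.1553, 0.2373, 0.1729, 0.2148, 0.2197], E[r] = 2.4629, γ^t·E[r] = 0.844771, running G = 4.928053
t=4: π = [0.1547, 0.2365, 0.1735, 0.2151, 0.2203], E[r] = 2.4646, γ^t·E[r] = 0.591750, running G = 5.519803
t=5: π = [0.1546, 0.2365, 0.1736, 0.2149, 0.2204], E[r] = 2.4644, γ^t·E[r] = 0.414200, running G = 5.934003
t=6: π = [0.1546, 0.2365, 0.1736, 0.2149, 0.2204], E[r] = 2.4644, γ^t·E[r] = 0.289937, running G = 6.223939
t=7: π = [0.1546, 0.2365, 0.1736, 0.2149, 0.2204], E[r] = 2.4644, γ^t·E[r] = 0.202956, running G = 6.426895
t=8: π = [0.1546, 0.2365, 0.1736, 0.2149, 0.2204], E[r] = 2.4644, γ^t·E[r] = 0.142069, running G = 6.568964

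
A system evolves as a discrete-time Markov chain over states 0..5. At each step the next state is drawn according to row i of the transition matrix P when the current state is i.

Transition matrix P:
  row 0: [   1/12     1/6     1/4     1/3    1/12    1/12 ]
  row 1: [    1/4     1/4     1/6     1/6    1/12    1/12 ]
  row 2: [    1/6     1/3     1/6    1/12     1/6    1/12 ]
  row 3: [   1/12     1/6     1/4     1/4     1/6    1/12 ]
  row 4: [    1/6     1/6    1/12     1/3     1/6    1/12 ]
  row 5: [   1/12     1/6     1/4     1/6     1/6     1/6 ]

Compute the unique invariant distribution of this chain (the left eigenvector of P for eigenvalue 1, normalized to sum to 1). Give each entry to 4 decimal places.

Balance equations π_j = Σ_i π_i·P[i][j]:
  π_0 = 1/12·π_0 + 1/4·π_1 + 1/6·π_2 + 1/12·π_3 + 1/6·π_4 + 1/12·π_5
  π_1 = 1/6·π_0 + 1/4·π_1 + 1/3·π_2 + 1/6·π_3 + 1/6·π_4 + 1/6·π_5
  π_2 = 1/4·π_0 + 1/6·π_1 + 1/6·π_2 + 1/4·π_3 + 1/12·π_4 + 1/4·π_5
  π_3 = 1/3·π_0 + 1/6·π_1 + 1/12·π_2 + 1/4·π_3 + 1/3·π_4 + 1/6·π_5
  π_4 = 1/12·π_0 + 1/12·π_1 + 1/6·π_2 + 1/6·π_3 + 1/6·π_4 + 1/6·π_5
  normalize: π_0 + π_1 + π_2 + π_3 + π_4 + π_5 = 1
Solving the linear system gives exactly π = [3078/20947, 4544/20947, 4045/20947, 49717/230417, 2856/20947, 1/11].

π = [0.1469, 0.2169, 0.1931, 0.2158, 0.1363, 0.0909]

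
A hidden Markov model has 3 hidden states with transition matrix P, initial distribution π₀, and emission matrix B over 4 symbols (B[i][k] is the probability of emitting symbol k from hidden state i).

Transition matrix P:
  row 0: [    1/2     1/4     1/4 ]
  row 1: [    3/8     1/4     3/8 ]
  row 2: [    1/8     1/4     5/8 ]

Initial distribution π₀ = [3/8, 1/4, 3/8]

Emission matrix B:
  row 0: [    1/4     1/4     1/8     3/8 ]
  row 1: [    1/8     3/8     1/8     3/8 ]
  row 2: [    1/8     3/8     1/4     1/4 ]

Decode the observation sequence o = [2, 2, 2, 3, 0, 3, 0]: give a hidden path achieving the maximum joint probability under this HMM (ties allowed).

path = [2, 2, 2, 1, 0, 0, 0]

t=0: δ = [4.688e-02, 3.125e-02, 9.375e-02]  (obs o_0=2)
t=1: δ = [2.930e-03, 2.930e-03, 1.465e-02]  ψ = [0, 2, 2]  (obs o_1=2)
t=2: δ = [2.289e-04, 4.578e-04, 2.289e-03]  ψ = [2, 2, 2]  (obs o_2=2)
t=3: δ = [1.073e-04, 2.146e-04, 3.576e-04]  ψ = [2, 2, 2]  (obs o_3=3)
t=4: δ = [2.012e-05, 1.118e-05, 2.794e-05]  ψ = [1, 2, 2]  (obs o_4=0)
t=5: δ = [3.772e-06, 2.619e-06, 4.366e-06]  ψ = [0, 2, 2]  (obs o_5=3)
t=6: δ = [4.715e-07, 1.364e-07, 3.411e-07]  ψ = [0, 2, 2]  (obs o_6=0)
backtrack: best end state = 0; path = [2, 2, 2, 1, 0, 0, 0]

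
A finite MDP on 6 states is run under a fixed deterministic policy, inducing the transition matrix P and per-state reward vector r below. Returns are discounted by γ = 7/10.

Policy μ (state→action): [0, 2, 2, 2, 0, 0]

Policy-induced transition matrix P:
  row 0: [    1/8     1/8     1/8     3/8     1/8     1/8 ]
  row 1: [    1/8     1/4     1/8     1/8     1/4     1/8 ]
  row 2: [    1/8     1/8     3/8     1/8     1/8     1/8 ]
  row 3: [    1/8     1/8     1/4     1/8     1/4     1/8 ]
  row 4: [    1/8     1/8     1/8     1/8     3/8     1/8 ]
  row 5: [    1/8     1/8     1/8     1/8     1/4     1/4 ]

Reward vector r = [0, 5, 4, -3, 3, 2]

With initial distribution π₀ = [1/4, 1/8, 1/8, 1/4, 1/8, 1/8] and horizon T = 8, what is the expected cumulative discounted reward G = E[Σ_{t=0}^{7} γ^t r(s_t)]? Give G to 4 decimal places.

G = 5.1967

t=0: π = [0.2500, 0.1250, 0.1250, 0.2500, 0.1250, 0.1250], E[r] = 1.0000, γ^t·E[r] = 1.000000, running G = 1.000000
t=1: π = [0.1250, 0.1406, 0.1875, 0.1875, 0.2188, 0.1406], E[r] = 1.8281, γ^t·E[r] = 1.279688, running G = 2.279688
t=2: π = [0.1250, 0.1426, 0.1953, 0.1563, 0.2383, 0.1426], E[r] = 2.0254, γ^t·E[r] = 0.992441, running G = 3.272129
t=3: π = [0.1250, 0.1428, 0.1934, 0.1563, 0.2397, 0.1428], E[r] = 2.0237, γ^t·E[r] = 0.694123, running G = 3.966252
t=4: π = [0.1250, 0.1429, 0.1929, 0.1563, 0.2402, 0.1429], E[r] = 2.0232, γ^t·E[r] = 0.485776, running G = 4.452028
t=5: π = [0.1250, 0.1429, 0.1927, 0.1563, 0.2403, 0.1429], E[r] = 2.0231, γ^t·E[r] = 0.340023, running G = 4.792051
t=6: π = [0.1250, 0.1429, 0.1927, 0.1563, 0.2403, 0.1429], E[r] = 2.0231, γ^t·E[r] = 0.238013, running G = 5.030064
t=7: π = [0.1250, 0.1429, 0.1927, 0.1563, 0.2403, 0.1429], E[r] = 2.0231, γ^t·E[r] = 0.166608, running G = 5.196672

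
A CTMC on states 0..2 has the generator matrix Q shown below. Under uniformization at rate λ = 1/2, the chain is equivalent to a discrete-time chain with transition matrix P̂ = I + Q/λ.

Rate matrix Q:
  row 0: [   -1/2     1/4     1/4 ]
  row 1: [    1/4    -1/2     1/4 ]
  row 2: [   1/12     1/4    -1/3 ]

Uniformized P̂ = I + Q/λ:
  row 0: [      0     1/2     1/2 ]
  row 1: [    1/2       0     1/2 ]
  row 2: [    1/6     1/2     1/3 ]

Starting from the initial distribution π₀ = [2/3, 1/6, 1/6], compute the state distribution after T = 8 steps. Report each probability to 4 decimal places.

π = [0.2387, 0.3327, 0.4286]

t=0: π = [0.6667, 0.1667, 0.1667]
t=1: π = [0.1111, 0.4167, 0.4722]
t=2: π = [0.2870, 0.2917, 0.4213]
t=3: π = [0.2160, 0.3542, 0.4298]
t=4: π = [0.2487, 0.3229, 0.4284]
t=5: π = [0.2329, 0.3385, 0.4286]
t=6: π = [0.2407, 0.3307, 0.4286]
t=7: π = [0.2368, 0.3346, 0.4286]
t=8: π = [0.2387, 0.3327, 0.4286]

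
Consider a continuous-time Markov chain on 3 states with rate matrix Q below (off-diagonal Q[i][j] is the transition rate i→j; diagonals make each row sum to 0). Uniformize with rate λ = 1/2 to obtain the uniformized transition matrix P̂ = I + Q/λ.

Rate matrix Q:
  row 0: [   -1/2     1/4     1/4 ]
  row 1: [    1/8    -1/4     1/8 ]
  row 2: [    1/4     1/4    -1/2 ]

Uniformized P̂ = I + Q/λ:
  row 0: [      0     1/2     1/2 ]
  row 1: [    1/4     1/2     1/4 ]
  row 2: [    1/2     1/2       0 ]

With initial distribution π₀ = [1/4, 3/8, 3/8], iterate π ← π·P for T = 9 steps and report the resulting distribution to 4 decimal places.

π = [0.2501, 0.5000, 0.2499]

t=0: π = [0.2500, 0.3750, 0.3750]
t=1: π = [0.2813, 0.5000, 0.2188]
t=2: π = [0.2344, 0.5000, 0.2656]
t=3: π = [0.2578, 0.5000, 0.2422]
t=4: π = [0.2461, 0.5000, 0.2539]
t=5: π = [0.2520, 0.5000, 0.2480]
t=6: π = [0.2490, 0.5000, 0.2510]
t=7: π = [0.2505, 0.5000, 0.2495]
t=8: π = [0.2498, 0.5000, 0.2502]
t=9: π = [0.2501, 0.5000, 0.2499]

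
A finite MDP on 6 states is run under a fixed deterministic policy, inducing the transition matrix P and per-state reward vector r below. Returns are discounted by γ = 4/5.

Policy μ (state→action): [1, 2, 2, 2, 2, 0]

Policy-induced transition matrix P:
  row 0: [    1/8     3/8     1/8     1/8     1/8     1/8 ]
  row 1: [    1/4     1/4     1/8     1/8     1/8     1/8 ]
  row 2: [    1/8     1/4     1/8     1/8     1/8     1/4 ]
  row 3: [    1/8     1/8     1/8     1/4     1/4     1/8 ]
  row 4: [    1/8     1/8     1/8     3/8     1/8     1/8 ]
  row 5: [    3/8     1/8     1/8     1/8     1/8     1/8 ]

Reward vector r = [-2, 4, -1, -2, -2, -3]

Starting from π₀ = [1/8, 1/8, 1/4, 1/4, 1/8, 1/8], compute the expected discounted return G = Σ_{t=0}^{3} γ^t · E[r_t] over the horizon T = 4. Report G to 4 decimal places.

t=0: π = [0.1250, 0.1250, 0.2500, 0.2500, 0.1250, 0.1250], E[r] = -1.1250, γ^t·E[r] = -1.125000, running G = -1.125000
t=1: π = [0.1719, 0.2031, 0.1250, 0.1875, 0.1563, 0.1563], E[r] = -0.8125, γ^t·E[r] = -0.650000, running G = -1.775000
t=2: π = [0.1895, 0.2090, 0.1250, 0.1875, 0.1484, 0.1406], E[r] = -0.7617, γ^t·E[r] = -0.487500, running G = -2.262500
t=3: π = [0.1863, 0.2141, 0.1250, 0.1855, 0.1484, 0.1406], E[r] = -0.7310, γ^t·E[r] = -0.374250, running G = -2.636750

G = -2.6368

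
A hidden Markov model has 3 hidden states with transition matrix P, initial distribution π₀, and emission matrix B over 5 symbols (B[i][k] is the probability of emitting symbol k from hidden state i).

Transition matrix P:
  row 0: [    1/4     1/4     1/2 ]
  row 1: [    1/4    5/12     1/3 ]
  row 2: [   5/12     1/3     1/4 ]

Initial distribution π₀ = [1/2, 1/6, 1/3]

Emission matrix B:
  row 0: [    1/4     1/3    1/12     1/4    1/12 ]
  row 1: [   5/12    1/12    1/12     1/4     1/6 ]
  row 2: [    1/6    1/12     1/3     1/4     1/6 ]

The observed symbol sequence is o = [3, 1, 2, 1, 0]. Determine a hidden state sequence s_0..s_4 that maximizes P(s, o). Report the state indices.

t=0: δ = [1.250e-01, 4.167e-02, 8.333e-02]  (obs o_0=3)
t=1: δ = [1.157e-02, 2.604e-03, 5.208e-03]  ψ = [2, 0, 0]  (obs o_1=1)
t=2: δ = [2.411e-04, 2.411e-04, 1.929e-03]  ψ = [0, 0, 0]  (obs o_2=2)
t=3: δ = [2.679e-04, 5.358e-05, 4.019e-05]  ψ = [2, 2, 2]  (obs o_3=1)
t=4: δ = [1.674e-05, 2.791e-05, 2.233e-05]  ψ = [0, 0, 0]  (obs o_4=0)
backtrack: best end state = 1; path = [2, 0, 2, 0, 1]

path = [2, 0, 2, 0, 1]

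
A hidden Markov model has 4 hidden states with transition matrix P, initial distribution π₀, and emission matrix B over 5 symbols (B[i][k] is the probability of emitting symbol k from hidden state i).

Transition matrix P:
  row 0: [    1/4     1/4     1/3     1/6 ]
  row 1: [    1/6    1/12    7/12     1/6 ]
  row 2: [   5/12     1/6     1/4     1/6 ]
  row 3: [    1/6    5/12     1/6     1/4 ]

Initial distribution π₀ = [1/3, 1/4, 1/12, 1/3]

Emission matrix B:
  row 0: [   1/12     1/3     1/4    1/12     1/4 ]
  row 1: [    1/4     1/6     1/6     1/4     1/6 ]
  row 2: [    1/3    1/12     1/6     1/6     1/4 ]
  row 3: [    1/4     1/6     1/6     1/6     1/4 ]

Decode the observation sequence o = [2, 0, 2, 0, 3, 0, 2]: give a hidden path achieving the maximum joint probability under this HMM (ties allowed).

path = [0, 2, 0, 2, 1, 2, 0]

t=0: δ = [8.333e-02, 4.167e-02, 1.389e-02, 5.556e-02]  (obs o_0=2)
t=1: δ = [1.736e-03, 5.787e-03, 9.259e-03, 3.472e-03]  ψ = [0, 3, 0, 0]  (obs o_1=0)
t=2: δ = [9.645e-04, 2.572e-04, 5.626e-04, 2.572e-04]  ψ = [2, 2, 1, 2]  (obs o_2=2)
t=3: δ = [2.009e-05, 6.028e-05, 1.072e-04, 4.019e-05]  ψ = [0, 0, 0, 0]  (obs o_3=0)
t=4: δ = [3.721e-06, 4.465e-06, 5.861e-06, 2.977e-06]  ψ = [2, 2, 1, 2]  (obs o_4=3)
t=5: δ = [2.035e-07, 3.101e-07, 8.683e-07, 2.442e-07]  ψ = [2, 3, 1, 2]  (obs o_5=0)
t=6: δ = [9.044e-08, 2.412e-08, 3.618e-08, 2.412e-08]  ψ = [2, 2, 2, 2]  (obs o_6=2)
backtrack: best end state = 0; path = [0, 2, 0, 2, 1, 2, 0]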